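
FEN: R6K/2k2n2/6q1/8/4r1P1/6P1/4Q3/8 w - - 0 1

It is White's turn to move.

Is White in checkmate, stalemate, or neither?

White to move; white king on h8.
In check: yes, from the black knight on f7.
King squares — g7: attacked by Qg6; h7: attacked by Qg6; g8: attacked by Qg6.
Legal moves for White: none.
In check with no legal moves → checkmate.

checkmate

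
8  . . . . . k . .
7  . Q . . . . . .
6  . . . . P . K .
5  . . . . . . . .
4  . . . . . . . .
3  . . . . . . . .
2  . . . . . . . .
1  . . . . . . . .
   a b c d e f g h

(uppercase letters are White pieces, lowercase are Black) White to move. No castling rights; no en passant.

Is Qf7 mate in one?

After Qf7: black king on f8; in check: yes, from the white queen on f7.
King squares — e7: attacked by Qf7; f7: attacked by Pe6; g7: attacked by Kg6; e8: attacked by Qf7; g8: attacked by Qf7.
Black has no legal moves → checkmate.

yes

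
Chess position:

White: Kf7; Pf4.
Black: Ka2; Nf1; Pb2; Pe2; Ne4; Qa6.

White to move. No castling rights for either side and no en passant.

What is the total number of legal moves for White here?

6

White to move; king on f7.
In check: no.
Legal moves: Kg8, Kf8, Ke8, Kg7, Ke7, f5.
Count: 6.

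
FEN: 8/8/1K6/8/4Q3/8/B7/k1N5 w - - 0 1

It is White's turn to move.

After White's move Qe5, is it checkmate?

yes

After Qe5: black king on a1; in check: yes, from the white queen on e5.
King squares — b1: attacked by Ba2; a2: attacked by Nc1; b2: attacked by Qe5.
Black has no legal moves → checkmate.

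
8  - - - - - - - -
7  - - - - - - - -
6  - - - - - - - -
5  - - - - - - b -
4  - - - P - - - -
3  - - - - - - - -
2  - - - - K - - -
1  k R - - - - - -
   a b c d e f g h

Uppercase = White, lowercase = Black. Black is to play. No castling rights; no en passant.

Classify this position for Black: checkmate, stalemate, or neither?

Black to move; black king on a1.
In check: yes, from the white rook on b1.
Legal moves for Black: Ka2, Kxb1.
Black is in check but has 2 legal moves → neither.

neither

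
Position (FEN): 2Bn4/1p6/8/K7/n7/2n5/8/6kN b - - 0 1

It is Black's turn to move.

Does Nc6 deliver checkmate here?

yes

After Nc6: white king on a5; in check: yes, from the black knight on c6.
King squares — a4: attacked by Nc3; b4: attacked by Nc6; b5: attacked by Nc3; a6: attacked by Pb7; b6: attacked by Na4.
White has no legal moves → checkmate.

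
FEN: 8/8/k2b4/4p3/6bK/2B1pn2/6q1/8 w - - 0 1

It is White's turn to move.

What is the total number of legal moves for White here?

0

White to move; king on h4.
In check: yes, from the black knight on f3.
Legal moves: none.
Count: 0.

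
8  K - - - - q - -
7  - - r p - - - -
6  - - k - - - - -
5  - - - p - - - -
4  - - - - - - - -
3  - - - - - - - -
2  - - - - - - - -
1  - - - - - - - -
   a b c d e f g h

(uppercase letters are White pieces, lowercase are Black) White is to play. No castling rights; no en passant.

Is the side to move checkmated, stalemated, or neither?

White to move; white king on a8.
In check: yes, from the black queen on f8.
King squares — a7: attacked by Rc7; b7: attacked by Kc6; b8: attacked by Qf8.
Legal moves for White: none.
In check with no legal moves → checkmate.

checkmate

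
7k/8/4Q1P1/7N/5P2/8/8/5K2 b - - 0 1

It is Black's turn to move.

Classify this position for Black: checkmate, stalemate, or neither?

Black to move; black king on h8.
In check: no.
King squares — g7: attacked by Nh5; h7: attacked by Pg6; g8: attacked by Qe6.
Legal moves for Black: none.
Not in check and no legal moves → stalemate.

stalemate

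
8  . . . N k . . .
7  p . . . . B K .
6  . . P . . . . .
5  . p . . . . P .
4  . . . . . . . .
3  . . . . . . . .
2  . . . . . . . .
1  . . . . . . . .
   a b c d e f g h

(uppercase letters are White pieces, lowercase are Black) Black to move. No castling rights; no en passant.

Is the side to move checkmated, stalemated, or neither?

neither

Black to move; black king on e8.
In check: yes, from the white bishop on f7.
King squares — d7: attacked by Pc6; e7: available; f7: attacked by Kg7; d8: available; f8: attacked by Kg7.
Legal moves for Black: Kxd8, Ke7.
Black is in check but has 2 legal moves → neither.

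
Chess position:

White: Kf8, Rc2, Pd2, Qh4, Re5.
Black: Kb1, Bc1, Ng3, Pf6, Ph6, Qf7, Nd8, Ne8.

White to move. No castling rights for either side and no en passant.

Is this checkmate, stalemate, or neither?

checkmate

White to move; white king on f8.
In check: yes, from the black queen on f7.
King squares — e7: attacked by Qf7; f7: attacked by Nd8; g7: attacked by Qf7; e8: attacked by Qf7; g8: attacked by Qf7.
Legal moves for White: none.
In check with no legal moves → checkmate.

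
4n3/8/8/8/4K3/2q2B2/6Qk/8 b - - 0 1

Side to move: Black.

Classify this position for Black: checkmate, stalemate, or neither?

checkmate

Black to move; black king on h2.
In check: yes, from the white queen on g2.
King squares — g1: attacked by Qg2; h1: attacked by Qg2; g2: attacked by Bf3; g3: attacked by Qg2; h3: attacked by Qg2.
Legal moves for Black: none.
In check with no legal moves → checkmate.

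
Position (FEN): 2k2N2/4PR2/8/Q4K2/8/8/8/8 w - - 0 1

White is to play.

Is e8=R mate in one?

yes

After e8=R: black king on c8; in check: yes, from the white rook on e8.
King squares — b7: attacked by Rf7; c7: attacked by Qa5; d7: attacked by Rf7; b8: attacked by Re8; d8: attacked by Qa5.
Black has no legal moves → checkmate.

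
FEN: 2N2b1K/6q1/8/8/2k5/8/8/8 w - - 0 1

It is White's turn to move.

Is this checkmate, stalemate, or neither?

checkmate

White to move; white king on h8.
In check: yes, from the black queen on g7.
King squares — g7: attacked by Bf8; h7: attacked by Qg7; g8: attacked by Qg7.
Legal moves for White: none.
In check with no legal moves → checkmate.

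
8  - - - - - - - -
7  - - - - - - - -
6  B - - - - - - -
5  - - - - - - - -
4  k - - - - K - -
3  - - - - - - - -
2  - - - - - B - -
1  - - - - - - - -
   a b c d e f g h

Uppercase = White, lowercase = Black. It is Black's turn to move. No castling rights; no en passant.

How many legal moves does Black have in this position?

4

Black to move; king on a4.
In check: no.
Legal moves: Ka5, Kb4, Kb3, Ka3.
Count: 4.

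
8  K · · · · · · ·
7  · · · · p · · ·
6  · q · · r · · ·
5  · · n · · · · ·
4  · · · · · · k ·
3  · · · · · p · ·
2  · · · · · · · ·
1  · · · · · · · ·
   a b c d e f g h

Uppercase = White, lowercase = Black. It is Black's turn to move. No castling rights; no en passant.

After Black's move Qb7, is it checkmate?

yes

After Qb7: white king on a8; in check: yes, from the black queen on b7.
King squares — a7: attacked by Qb7; b7: attacked by Nc5; b8: attacked by Qb7.
White has no legal moves → checkmate.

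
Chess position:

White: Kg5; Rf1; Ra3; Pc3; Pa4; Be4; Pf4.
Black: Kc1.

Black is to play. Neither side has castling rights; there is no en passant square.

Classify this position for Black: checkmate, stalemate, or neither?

neither

Black to move; black king on c1.
In check: yes, from the white rook on f1.
King squares — b1: attacked by Rf1; d1: attacked by Rf1; b2: available; c2: attacked by Be4; d2: available.
Legal moves for Black: Kd2, Kb2.
Black is in check but has 2 legal moves → neither.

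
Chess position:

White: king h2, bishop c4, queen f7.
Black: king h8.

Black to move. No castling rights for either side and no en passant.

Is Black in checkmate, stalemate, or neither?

stalemate

Black to move; black king on h8.
In check: no.
King squares — g7: attacked by Qf7; h7: attacked by Qf7; g8: attacked by Qf7.
Legal moves for Black: none.
Not in check and no legal moves → stalemate.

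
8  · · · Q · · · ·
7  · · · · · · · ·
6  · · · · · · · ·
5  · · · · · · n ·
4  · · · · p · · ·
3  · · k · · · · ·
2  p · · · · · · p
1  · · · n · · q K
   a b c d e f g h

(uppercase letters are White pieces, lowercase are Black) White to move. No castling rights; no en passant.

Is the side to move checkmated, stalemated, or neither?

checkmate

White to move; white king on h1.
In check: yes, from the black queen on g1.
King squares — g1: attacked by Ph2; g2: attacked by Qg1; h2: attacked by Qg1.
Legal moves for White: none.
In check with no legal moves → checkmate.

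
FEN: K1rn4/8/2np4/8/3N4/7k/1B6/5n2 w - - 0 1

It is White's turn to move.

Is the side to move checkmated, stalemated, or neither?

checkmate

White to move; white king on a8.
In check: yes, from the black rook on c8.
King squares — a7: attacked by Nc6; b7: attacked by Nd8; b8: attacked by Nc6.
Legal moves for White: none.
In check with no legal moves → checkmate.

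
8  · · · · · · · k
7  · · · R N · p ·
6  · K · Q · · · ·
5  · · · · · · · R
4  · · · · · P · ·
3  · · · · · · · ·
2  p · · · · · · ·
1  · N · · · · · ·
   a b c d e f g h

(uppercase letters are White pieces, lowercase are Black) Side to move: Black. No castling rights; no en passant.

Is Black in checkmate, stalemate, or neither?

Black to move; black king on h8.
In check: yes, from the white rook on h5.
King squares — g7: own pawn; h7: attacked by Rh5; g8: attacked by Ne7.
Legal moves for Black: none.
In check with no legal moves → checkmate.

checkmate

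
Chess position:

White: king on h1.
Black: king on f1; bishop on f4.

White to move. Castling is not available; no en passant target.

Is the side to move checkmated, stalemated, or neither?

stalemate

White to move; white king on h1.
In check: no.
King squares — g1: attacked by Kf1; g2: attacked by Kf1; h2: attacked by Bf4.
Legal moves for White: none.
Not in check and no legal moves → stalemate.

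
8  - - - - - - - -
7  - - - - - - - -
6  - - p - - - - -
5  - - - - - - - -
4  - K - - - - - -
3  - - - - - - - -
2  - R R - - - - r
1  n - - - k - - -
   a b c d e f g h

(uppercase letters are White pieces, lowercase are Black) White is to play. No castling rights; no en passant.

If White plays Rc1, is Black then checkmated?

After Rc1: black king on e1; in check: yes, from the white rook on c1.
King squares — d1: attacked by Rc1; f1: attacked by Rc1; d2: attacked by Rb2; e2: attacked by Rb2; f2: attacked by Rb2.
Black has no legal moves → checkmate.

yes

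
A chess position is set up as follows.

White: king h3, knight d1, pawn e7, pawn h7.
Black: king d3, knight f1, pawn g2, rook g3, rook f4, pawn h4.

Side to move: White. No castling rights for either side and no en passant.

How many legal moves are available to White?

White to move; king on h3.
In check: yes, from the black rook on g3.
Legal moves: none.
Count: 0.

0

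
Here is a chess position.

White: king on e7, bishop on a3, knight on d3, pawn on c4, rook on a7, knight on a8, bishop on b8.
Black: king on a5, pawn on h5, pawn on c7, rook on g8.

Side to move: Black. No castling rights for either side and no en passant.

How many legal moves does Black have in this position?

Black to move; king on a5.
In check: yes, from the white rook on a7.
Legal moves: none.
Count: 0.

0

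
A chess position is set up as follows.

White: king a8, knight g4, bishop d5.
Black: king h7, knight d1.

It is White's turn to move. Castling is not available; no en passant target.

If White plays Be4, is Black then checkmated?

After Be4: black king on h7; in check: yes, from the white bishop on e4.
Black has 3 legal replies: Kh8, Kg8, Kg7.
In check but a legal move exists → not checkmate.

no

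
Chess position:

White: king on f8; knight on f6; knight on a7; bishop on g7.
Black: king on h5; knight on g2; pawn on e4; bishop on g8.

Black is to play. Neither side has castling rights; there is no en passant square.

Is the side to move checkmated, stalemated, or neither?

neither

Black to move; black king on h5.
In check: yes, from the white knight on f6.
King squares — g4: attacked by Nf6; h4: available; g5: available; g6: available; h6: attacked by Bg7.
Legal moves for Black: Kg6, Kg5, Kh4.
Black is in check but has 3 legal moves → neither.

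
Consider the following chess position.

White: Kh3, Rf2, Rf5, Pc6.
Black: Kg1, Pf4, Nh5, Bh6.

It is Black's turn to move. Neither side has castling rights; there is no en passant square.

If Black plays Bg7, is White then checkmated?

After Bg7: white king on h3; in check: no.
White is not in check, so this cannot be checkmate.

no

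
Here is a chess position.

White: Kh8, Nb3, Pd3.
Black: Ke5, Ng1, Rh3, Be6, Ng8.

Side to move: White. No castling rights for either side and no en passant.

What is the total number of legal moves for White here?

White to move; king on h8.
In check: yes, from the black rook on h3.
Legal moves: Kg7.
Count: 1.

1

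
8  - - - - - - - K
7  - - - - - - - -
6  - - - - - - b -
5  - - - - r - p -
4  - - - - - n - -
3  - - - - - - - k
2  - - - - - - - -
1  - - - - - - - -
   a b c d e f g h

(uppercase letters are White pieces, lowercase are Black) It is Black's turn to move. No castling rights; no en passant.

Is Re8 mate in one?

no

After Re8: white king on h8; in check: yes, from the black rook on e8.
White has 1 legal reply: Kg7.
In check but a legal move exists → not checkmate.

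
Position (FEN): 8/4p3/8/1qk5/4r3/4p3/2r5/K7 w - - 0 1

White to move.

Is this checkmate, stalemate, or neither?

stalemate

White to move; white king on a1.
In check: no.
King squares — b1: attacked by Qb5; a2: attacked by Rc2; b2: attacked by Rc2.
Legal moves for White: none.
Not in check and no legal moves → stalemate.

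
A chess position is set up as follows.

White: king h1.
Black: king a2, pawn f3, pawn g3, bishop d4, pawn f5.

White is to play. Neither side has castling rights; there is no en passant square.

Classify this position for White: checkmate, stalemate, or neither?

stalemate

White to move; white king on h1.
In check: no.
King squares — g1: attacked by Bd4; g2: attacked by Pf3; h2: attacked by Pg3.
Legal moves for White: none.
Not in check and no legal moves → stalemate.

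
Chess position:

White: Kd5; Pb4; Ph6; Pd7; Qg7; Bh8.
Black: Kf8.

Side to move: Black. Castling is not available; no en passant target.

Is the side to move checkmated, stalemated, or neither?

Black to move; black king on f8.
In check: yes, from the white queen on g7.
King squares — e7: attacked by Qg7; f7: attacked by Qg7; g7: attacked by Ph6; e8: attacked by Pd7; g8: attacked by Qg7.
Legal moves for Black: none.
In check with no legal moves → checkmate.

checkmate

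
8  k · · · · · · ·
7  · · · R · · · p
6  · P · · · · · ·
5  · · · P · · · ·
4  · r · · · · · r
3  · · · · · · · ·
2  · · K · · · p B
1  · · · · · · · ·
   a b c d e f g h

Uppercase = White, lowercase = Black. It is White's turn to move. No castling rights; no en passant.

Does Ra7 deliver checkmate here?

After Ra7: black king on a8; in check: yes, from the white rook on a7.
King squares — a7: attacked by Pb6; b7: attacked by Ra7; b8: attacked by Bh2.
Black has no legal moves → checkmate.

yes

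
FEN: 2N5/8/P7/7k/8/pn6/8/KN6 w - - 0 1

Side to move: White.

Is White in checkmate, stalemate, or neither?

White to move; white king on a1.
In check: yes, from the black knight on b3.
King squares — b1: own knight; a2: available; b2: attacked by Pa3.
Legal moves for White: Ka2.
White is in check but has 1 legal move → neither.

neither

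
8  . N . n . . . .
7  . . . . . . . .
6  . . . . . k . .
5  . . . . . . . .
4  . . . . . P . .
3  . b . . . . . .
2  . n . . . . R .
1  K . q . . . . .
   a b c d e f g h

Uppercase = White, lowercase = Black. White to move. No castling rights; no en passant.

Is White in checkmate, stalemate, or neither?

White to move; white king on a1.
In check: yes, from the black queen on c1.
King squares — b1: attacked by Qc1; a2: attacked by Bb3; b2: attacked by Qc1.
Legal moves for White: none.
In check with no legal moves → checkmate.

checkmate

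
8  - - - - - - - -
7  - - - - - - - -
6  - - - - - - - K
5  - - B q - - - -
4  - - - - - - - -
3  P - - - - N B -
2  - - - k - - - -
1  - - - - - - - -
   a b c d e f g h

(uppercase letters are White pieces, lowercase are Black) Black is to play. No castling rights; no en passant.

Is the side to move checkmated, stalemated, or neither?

neither

Black to move; black king on d2.
In check: yes, from the white knight on f3.
Legal moves for Black: Kd3, Kc3, Ke2, Kc2, Kd1, Kc1, Qxf3.
Black is in check but has 7 legal moves → neither.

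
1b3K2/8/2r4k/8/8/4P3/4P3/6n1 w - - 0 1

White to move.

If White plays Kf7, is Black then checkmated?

no

After Kf7: black king on h6; in check: no.
Black is not in check, so this cannot be checkmate.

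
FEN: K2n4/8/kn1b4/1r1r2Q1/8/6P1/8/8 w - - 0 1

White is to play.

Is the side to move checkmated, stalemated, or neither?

checkmate

White to move; white king on a8.
In check: yes, from the black knight on b6.
King squares — a7: attacked by Ka6; b7: attacked by Ka6; b8: attacked by Bd6.
Legal moves for White: none.
In check with no legal moves → checkmate.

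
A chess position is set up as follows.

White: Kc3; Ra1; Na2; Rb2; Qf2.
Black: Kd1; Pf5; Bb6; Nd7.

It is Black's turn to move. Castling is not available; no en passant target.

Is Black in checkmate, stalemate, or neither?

checkmate

Black to move; black king on d1.
In check: yes, from the white rook on a1.
King squares — c1: attacked by Ra1; e1: attacked by Ra1; c2: attacked by Rb2; d2: attacked by Rb2; e2: attacked by Rb2.
Legal moves for Black: none.
In check with no legal moves → checkmate.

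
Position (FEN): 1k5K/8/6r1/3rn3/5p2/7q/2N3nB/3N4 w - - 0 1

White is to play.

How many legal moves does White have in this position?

0

White to move; king on h8.
In check: yes, from the black queen on h3.
Legal moves: none.
Count: 0.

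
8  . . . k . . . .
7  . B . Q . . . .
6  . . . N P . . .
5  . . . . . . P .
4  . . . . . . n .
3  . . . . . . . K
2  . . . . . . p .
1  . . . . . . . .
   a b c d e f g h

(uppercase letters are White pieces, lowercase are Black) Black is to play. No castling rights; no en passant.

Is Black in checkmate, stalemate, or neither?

checkmate

Black to move; black king on d8.
In check: yes, from the white queen on d7.
King squares — c7: attacked by Qd7; d7: attacked by Pe6; e7: attacked by Qd7; c8: attacked by Nd6; e8: attacked by Nd6.
Legal moves for Black: none.
In check with no legal moves → checkmate.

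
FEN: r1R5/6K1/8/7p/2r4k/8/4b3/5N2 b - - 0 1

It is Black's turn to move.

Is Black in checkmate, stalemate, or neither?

neither

Black to move; black king on h4.
In check: no.
Legal moves for Black include: Raxc8, Rb8, Ra7+, Ra6, Ra5, Raa4, Ra3, Ra2, Ra1, Kg5, Kg4, Kh3, Rcxc8, Rc7+, Rc6, Rc5, Rg4+, Rf4, ... (list truncated; more exist).
Black has legal moves and is not in check → neither.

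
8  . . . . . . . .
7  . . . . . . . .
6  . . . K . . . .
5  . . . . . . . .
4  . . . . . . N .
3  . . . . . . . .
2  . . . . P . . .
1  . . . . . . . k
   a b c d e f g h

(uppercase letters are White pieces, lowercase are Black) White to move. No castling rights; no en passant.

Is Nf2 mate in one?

no

After Nf2: black king on h1; in check: yes, from the white knight on f2.
Black has 3 legal replies: Kh2, Kg2, Kg1.
In check but a legal move exists → not checkmate.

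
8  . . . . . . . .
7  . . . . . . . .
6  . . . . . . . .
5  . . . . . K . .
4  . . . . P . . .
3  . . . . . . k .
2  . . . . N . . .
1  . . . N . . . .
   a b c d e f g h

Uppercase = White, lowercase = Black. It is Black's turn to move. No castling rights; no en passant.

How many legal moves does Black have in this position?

5

Black to move; king on g3.
In check: yes, from the white knight on e2.
Legal moves: Kh4, Kh3, Kf3, Kh2, Kg2.
Count: 5.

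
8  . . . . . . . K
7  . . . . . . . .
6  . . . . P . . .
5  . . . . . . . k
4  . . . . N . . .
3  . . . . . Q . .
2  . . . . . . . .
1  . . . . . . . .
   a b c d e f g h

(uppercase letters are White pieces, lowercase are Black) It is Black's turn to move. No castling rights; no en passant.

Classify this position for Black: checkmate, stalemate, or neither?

neither

Black to move; black king on h5.
In check: yes, from the white queen on f3.
King squares — g4: attacked by Qf3; h4: available; g5: attacked by Ne4; g6: available; h6: available.
Legal moves for Black: Kh6, Kg6, Kh4.
Black is in check but has 3 legal moves → neither.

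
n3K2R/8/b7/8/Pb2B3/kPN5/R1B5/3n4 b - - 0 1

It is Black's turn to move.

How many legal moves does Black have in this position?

Black to move; king on a3.
In check: yes, from the white rook on a2.
Legal moves: none.
Count: 0.

0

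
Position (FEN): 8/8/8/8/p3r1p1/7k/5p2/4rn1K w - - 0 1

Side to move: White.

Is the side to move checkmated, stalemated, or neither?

stalemate

White to move; white king on h1.
In check: no.
King squares — g1: attacked by Pf2; g2: attacked by Kh3; h2: attacked by Nf1.
Legal moves for White: none.
Not in check and no legal moves → stalemate.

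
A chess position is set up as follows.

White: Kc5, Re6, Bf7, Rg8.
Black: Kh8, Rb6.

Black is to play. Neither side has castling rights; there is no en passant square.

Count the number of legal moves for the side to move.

Black to move; king on h8.
In check: yes, from the white rook on g8.
Legal moves: Kh7.
Count: 1.

1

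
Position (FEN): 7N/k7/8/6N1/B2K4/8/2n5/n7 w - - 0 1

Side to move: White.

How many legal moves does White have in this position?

White to move; king on d4.
In check: yes, from the black knight on c2.
Legal moves: Ke5, Kd5, Kc5, Ke4, Kc4, Kd3, Kc3, Bxc2.
Count: 8.

8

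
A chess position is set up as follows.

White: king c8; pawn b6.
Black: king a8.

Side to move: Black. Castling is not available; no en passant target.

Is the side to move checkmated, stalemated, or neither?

stalemate

Black to move; black king on a8.
In check: no.
King squares — a7: attacked by Pb6; b7: attacked by Kc8; b8: attacked by Kc8.
Legal moves for Black: none.
Not in check and no legal moves → stalemate.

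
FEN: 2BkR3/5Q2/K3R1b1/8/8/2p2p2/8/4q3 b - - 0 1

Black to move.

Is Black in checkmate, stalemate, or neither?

Black to move; black king on d8.
In check: yes, from the white rook on e8.
King squares — c7: attacked by Qf7; d7: attacked by Qf7; e7: attacked by Re6; c8: attacked by Re8; e8: attacked by Re6.
Legal moves for Black: none.
In check with no legal moves → checkmate.

checkmate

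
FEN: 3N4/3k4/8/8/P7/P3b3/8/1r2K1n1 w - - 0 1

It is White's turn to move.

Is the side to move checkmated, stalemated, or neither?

checkmate

White to move; white king on e1.
In check: yes, from the black rook on b1.
King squares — d1: attacked by Rb1; f1: attacked by Rb1; d2: attacked by Be3; e2: attacked by Ng1; f2: attacked by Be3.
Legal moves for White: none.
In check with no legal moves → checkmate.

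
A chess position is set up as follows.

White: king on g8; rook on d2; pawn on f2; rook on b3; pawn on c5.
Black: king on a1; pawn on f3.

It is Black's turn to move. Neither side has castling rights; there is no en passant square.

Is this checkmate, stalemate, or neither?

Black to move; black king on a1.
In check: no.
King squares — b1: attacked by Rb3; a2: attacked by Rd2; b2: attacked by Rd2.
Legal moves for Black: none.
Not in check and no legal moves → stalemate.

stalemate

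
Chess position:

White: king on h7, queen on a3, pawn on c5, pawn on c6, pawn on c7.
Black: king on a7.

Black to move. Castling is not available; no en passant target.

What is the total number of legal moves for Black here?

Black to move; king on a7.
In check: yes, from the white queen on a3.
Legal moves: none.
Count: 0.

0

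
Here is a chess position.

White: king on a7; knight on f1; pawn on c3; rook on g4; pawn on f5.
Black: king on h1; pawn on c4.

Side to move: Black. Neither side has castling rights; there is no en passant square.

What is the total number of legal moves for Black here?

Black to move; king on h1.
In check: no.
Legal moves: none.
Count: 0.

0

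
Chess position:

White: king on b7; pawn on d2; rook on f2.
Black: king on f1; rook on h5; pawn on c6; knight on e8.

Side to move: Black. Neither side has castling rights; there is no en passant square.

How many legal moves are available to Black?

Black to move; king on f1.
In check: yes, from the white rook on f2.
Legal moves: Kxf2, Kg1, Ke1.
Count: 3.

3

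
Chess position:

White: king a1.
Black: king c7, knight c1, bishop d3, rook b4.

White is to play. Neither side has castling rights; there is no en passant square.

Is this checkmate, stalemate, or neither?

White to move; white king on a1.
In check: no.
King squares — b1: attacked by Bd3; a2: attacked by Nc1; b2: attacked by Rb4.
Legal moves for White: none.
Not in check and no legal moves → stalemate.

stalemate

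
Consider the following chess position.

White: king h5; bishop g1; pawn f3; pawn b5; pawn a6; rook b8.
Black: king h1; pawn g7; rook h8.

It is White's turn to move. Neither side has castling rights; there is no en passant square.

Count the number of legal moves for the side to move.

White to move; king on h5.
In check: yes, from the black rook on h8.
Legal moves: Kg6, Kg5, Kg4, Rxh8.
Count: 4.

4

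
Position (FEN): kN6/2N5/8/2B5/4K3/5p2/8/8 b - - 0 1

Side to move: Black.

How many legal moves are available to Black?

Black to move; king on a8.
In check: yes, from the white knight on c7.
Legal moves: Kxb8, Kb7.
Count: 2.

2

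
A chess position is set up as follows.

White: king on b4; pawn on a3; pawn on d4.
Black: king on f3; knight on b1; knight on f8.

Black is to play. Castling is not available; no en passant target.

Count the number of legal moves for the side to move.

Black to move; king on f3.
In check: no.
Legal moves: Nh7, Nd7, Ng6, Ne6, Kg4, Kf4, Ke4, Kg3, Ke3, Kg2, Kf2, Ke2, Nc3, Nxa3, Nd2.
Count: 15.

15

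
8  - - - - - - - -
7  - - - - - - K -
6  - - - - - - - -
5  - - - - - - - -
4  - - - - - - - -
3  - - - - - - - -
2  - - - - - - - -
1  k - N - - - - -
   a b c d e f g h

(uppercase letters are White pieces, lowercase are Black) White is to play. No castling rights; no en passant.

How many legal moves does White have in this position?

White to move; king on g7.
In check: no.
Legal moves: Kh8, Kg8, Kf8, Kh7, Kf7, Kh6, Kg6, Kf6, Nd3, Nb3+, Ne2, Na2.
Count: 12.

12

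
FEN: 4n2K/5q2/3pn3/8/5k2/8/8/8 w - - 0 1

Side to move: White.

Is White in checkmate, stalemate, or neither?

White to move; white king on h8.
In check: no.
King squares — g7: attacked by Ne6; h7: attacked by Qf7; g8: attacked by Qf7.
Legal moves for White: none.
Not in check and no legal moves → stalemate.

stalemate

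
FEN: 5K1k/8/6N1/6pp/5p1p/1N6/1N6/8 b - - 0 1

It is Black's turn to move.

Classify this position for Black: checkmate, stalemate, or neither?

Black to move; black king on h8.
In check: yes, from the white knight on g6.
King squares — g7: attacked by Kf8; h7: available; g8: attacked by Kf8.
Legal moves for Black: Kh7.
Black is in check but has 1 legal move → neither.

neither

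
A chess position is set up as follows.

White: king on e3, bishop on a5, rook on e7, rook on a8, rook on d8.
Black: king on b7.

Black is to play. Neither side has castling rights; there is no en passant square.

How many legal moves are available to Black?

1

Black to move; king on b7.
In check: yes, from the white rook on e7.
Legal moves: Kc6.
Count: 1.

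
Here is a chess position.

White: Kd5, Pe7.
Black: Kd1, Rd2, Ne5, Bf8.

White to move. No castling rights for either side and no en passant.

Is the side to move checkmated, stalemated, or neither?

White to move; white king on d5.
In check: yes, from the black rook on d2.
King squares — c4: attacked by Ne5; d4: attacked by Rd2; e4: available; c5: available; e5: available; c6: attacked by Ne5; d6: attacked by Rd2; e6: available.
Legal moves for White: Ke6, Kxe5, Kc5, Ke4.
White is in check but has 4 legal moves → neither.

neither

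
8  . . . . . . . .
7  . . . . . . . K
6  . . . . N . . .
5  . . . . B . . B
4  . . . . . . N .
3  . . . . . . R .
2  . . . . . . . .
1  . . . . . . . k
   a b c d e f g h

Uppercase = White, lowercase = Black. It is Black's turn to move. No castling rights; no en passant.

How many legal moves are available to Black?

Black to move; king on h1.
In check: no.
Legal moves: none.
Count: 0.

0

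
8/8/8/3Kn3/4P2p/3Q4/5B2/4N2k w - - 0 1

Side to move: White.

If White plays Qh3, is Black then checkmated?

yes

After Qh3: black king on h1; in check: yes, from the white queen on h3.
King squares — g1: attacked by Bf2; g2: attacked by Ne1; h2: attacked by Qh3.
Black has no legal moves → checkmate.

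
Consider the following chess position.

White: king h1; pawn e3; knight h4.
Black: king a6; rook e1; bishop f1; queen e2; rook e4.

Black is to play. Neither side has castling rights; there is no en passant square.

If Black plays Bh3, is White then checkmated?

After Bh3: white king on h1; in check: yes, from the black rook on e1.
King squares — g1: attacked by Re1; g2: attacked by Qe2; h2: attacked by Qe2.
White has no legal moves → checkmate.

yes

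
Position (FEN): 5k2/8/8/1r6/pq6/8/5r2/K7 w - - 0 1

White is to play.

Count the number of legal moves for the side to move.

White to move; king on a1.
In check: no.
Legal moves: none.
Count: 0.

0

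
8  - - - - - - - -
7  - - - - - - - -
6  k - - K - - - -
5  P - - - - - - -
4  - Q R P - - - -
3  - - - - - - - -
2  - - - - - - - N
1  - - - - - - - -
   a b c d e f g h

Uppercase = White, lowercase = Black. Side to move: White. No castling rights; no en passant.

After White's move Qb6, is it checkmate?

yes

After Qb6: black king on a6; in check: yes, from the white queen on b6.
King squares — a5: attacked by Qb6; b5: attacked by Qb6; b6: attacked by Pa5; a7: attacked by Qb6; b7: attacked by Qb6.
Black has no legal moves → checkmate.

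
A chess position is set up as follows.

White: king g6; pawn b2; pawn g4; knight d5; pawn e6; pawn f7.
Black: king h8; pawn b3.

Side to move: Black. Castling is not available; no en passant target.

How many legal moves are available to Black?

0

Black to move; king on h8.
In check: no.
Legal moves: none.
Count: 0.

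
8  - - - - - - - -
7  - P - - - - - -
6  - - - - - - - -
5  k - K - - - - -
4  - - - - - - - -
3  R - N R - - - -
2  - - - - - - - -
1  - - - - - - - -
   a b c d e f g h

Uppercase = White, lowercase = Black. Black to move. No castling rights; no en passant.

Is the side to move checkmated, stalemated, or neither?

checkmate

Black to move; black king on a5.
In check: yes, from the white rook on a3.
King squares — a4: attacked by Ra3; b4: attacked by Kc5; b5: attacked by Nc3; a6: attacked by Ra3; b6: attacked by Kc5.
Legal moves for Black: none.
In check with no legal moves → checkmate.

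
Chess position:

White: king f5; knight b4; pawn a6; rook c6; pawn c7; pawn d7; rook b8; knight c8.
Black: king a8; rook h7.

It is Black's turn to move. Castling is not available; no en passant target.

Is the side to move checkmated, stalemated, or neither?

Black to move; black king on a8.
In check: yes, from the white rook on b8.
King squares — a7: attacked by Nc8; b7: attacked by Pa6; b8: attacked by Pc7.
Legal moves for Black: none.
In check with no legal moves → checkmate.

checkmate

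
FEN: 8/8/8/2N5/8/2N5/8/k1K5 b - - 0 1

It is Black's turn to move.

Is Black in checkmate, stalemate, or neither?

stalemate

Black to move; black king on a1.
In check: no.
King squares — b1: attacked by Kc1; a2: attacked by Nc3; b2: attacked by Kc1.
Legal moves for Black: none.
Not in check and no legal moves → stalemate.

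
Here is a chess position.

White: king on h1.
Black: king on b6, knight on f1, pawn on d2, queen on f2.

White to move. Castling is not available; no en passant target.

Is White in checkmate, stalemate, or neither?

White to move; white king on h1.
In check: no.
King squares — g1: attacked by Qf2; g2: attacked by Qf2; h2: attacked by Nf1.
Legal moves for White: none.
Not in check and no legal moves → stalemate.

stalemate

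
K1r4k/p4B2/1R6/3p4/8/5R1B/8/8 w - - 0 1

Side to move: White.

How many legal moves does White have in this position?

4

White to move; king on a8.
In check: yes, from the black rook on c8.
Legal moves: Kb7, Kxa7, Rb8, Bxc8.
Count: 4.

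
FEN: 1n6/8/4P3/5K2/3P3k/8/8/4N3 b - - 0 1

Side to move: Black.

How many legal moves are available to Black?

6

Black to move; king on h4.
In check: no.
Legal moves: Nd7, Nc6, Na6, Kh5, Kh3, Kg3.
Count: 6.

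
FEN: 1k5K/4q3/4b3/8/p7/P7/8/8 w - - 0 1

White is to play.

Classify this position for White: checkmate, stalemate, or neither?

stalemate

White to move; white king on h8.
In check: no.
King squares — g7: attacked by Qe7; h7: attacked by Qe7; g8: attacked by Be6.
Legal moves for White: none.
Not in check and no legal moves → stalemate.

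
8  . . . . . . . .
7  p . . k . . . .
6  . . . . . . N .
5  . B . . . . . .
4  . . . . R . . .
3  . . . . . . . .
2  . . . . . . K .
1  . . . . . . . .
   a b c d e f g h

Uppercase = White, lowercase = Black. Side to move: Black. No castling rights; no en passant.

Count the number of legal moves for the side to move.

Black to move; king on d7.
In check: yes, from the white bishop on b5.
Legal moves: Kd8, Kc8, Kc7, Kd6.
Count: 4.

4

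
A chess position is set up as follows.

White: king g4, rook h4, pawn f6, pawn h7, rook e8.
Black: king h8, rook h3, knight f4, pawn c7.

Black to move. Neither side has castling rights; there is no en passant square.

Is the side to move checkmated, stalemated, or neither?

checkmate

Black to move; black king on h8.
In check: yes, from the white rook on e8.
King squares — g7: attacked by Pf6; h7: attacked by Rh4; g8: attacked by Ph7.
Legal moves for Black: none.
In check with no legal moves → checkmate.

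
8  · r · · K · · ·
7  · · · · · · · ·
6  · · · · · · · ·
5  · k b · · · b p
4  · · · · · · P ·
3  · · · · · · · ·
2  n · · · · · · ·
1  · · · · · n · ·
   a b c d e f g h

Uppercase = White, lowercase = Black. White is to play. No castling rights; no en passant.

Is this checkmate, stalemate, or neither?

White to move; white king on e8.
In check: yes, from the black rook on b8.
Legal moves for White: Kf7, Kd7.
White is in check but has 2 legal moves → neither.

neither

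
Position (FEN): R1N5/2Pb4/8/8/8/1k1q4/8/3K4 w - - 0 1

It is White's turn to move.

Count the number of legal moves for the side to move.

White to move; king on d1.
In check: yes, from the black queen on d3.
Legal moves: Ke1, Kc1.
Count: 2.

2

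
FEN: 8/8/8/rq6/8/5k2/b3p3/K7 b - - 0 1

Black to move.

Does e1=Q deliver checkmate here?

yes

After e1=Q: white king on a1; in check: yes, from the black queen on e1.
King squares — b1: attacked by Qe1; a2: attacked by Ra5; b2: attacked by Qb5.
White has no legal moves → checkmate.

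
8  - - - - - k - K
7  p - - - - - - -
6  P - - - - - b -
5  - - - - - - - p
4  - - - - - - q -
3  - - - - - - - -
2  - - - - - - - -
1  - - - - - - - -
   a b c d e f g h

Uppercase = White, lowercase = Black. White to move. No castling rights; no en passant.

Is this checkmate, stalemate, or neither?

White to move; white king on h8.
In check: no.
King squares — g7: attacked by Kf8; h7: attacked by Bg6; g8: attacked by Kf8.
Legal moves for White: none.
Not in check and no legal moves → stalemate.

stalemate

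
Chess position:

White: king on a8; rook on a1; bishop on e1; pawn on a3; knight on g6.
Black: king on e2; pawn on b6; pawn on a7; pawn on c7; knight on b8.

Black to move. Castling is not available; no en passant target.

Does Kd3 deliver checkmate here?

no

After Kd3: white king on a8; in check: no.
White is not in check, so this cannot be checkmate.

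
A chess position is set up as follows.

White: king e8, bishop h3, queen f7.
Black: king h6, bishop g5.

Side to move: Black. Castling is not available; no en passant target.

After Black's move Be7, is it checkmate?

After Be7: white king on e8; in check: no.
White is not in check, so this cannot be checkmate.

no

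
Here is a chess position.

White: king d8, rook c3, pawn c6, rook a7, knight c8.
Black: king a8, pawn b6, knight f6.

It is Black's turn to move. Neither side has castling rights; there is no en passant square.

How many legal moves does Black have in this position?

Black to move; king on a8.
In check: yes, from the white rook on a7.
Legal moves: Kb8.
Count: 1.

1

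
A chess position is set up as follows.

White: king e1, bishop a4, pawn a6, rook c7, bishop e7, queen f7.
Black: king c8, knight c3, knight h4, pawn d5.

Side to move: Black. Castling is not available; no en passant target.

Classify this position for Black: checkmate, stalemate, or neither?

neither

Black to move; black king on c8.
In check: yes, from the white rook on c7.
Legal moves for Black: Kb8, Kxc7.
Black is in check but has 2 legal moves → neither.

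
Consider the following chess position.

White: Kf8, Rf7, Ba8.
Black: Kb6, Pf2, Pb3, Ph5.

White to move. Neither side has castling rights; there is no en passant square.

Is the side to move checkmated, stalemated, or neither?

neither

White to move; white king on f8.
In check: no.
Legal moves for White include: Kg8, Ke8, Kg7, Ke7, Bb7, Bc6, Bd5, Be4, Bf3, Bg2, Bh1, Rh7, Rg7, Re7, Rd7, Rc7, Rb7+, Ra7, ... (list truncated; more exist).
White has legal moves and is not in check → neither.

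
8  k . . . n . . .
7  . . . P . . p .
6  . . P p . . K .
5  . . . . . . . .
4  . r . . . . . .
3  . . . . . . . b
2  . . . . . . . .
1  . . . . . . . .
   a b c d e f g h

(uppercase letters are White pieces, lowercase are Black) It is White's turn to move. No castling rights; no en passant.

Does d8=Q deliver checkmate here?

no

After d8=Q: black king on a8; in check: yes, from the white queen on d8.
Black has 3 legal replies: Ka7, Rb8, Bc8.
In check but a legal move exists → not checkmate.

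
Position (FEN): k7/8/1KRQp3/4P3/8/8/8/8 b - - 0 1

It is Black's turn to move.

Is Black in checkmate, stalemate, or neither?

stalemate

Black to move; black king on a8.
In check: no.
King squares — a7: attacked by Kb6; b7: attacked by Kb6; b8: attacked by Qd6.
Legal moves for Black: none.
Not in check and no legal moves → stalemate.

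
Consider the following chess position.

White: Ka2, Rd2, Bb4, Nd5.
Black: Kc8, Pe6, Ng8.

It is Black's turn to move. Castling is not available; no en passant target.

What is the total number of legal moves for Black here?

Black to move; king on c8.
In check: no.
Legal moves: Ne7, Nh6, Nf6, Kd8, Kb8, Kd7, Kb7, exd5, e5.
Count: 9.

9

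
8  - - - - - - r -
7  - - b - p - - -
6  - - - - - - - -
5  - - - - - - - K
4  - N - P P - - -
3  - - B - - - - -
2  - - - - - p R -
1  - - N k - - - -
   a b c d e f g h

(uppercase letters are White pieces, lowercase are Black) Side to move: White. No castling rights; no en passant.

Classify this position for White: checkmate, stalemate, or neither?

neither

White to move; white king on h5.
In check: no.
Legal moves for White include: Kh6, Kh4, Nc6, Na6, Nd5, Nbd3, Nc2, Nba2, Bd2, Bb2, Be1, Ba1, Rxg8, Rg7, Rg6, Rg5, Rg4, Rg3, ... (list truncated; more exist).
White has legal moves and is not in check → neither.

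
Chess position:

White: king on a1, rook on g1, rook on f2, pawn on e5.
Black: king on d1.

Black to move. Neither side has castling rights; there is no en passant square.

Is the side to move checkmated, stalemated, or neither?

checkmate

Black to move; black king on d1.
In check: yes, from the white rook on g1.
King squares — c1: attacked by Rg1; e1: attacked by Rg1; c2: attacked by Rf2; d2: attacked by Rf2; e2: attacked by Rf2.
Legal moves for Black: none.
In check with no legal moves → checkmate.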